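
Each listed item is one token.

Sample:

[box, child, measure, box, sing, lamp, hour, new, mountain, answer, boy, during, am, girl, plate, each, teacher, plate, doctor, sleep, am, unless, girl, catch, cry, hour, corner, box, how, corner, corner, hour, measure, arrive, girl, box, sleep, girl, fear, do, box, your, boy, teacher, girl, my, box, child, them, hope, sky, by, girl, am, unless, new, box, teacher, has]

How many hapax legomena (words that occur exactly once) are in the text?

20

Frequencies: box:7, girl:6, hour:3, am:3, teacher:3, corner:3, child:2, measure:2, new:2, boy:2, plate:2, sleep:2, unless:2, sing:1, lamp:1, mountain:1, answer:1, during:1, each:1, doctor:1, … (13 more, each freq 1)
Hapax (freq=1): answer, arrive, by, catch, cry, do, doctor, during, each, fear, has, hope, how, lamp, mountain, my, sing, sky, them, your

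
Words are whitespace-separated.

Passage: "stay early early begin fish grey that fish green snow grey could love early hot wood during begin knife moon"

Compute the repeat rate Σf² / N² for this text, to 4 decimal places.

Frequencies: early:3, begin:2, fish:2, grey:2, stay:1, that:1, green:1, snow:1, could:1, love:1, hot:1, wood:1, during:1, knife:1, moon:1
Σf² = 32; N² = 400
Repeat rate = 32 / 400 = 0.0800

0.0800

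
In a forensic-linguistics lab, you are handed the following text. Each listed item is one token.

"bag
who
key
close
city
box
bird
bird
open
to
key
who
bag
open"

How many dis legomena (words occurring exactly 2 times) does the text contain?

Frequencies: bag:2, who:2, key:2, bird:2, open:2, close:1, city:1, box:1, to:1
Words with frequency 2: bag, bird, key, open, who

5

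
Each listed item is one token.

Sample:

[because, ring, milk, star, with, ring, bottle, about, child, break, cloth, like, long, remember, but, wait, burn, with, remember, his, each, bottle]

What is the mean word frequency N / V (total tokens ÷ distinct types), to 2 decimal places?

1.22

N = 22 tokens, V = 18 types.
Mean frequency = N / V = 22 / 18 = 1.22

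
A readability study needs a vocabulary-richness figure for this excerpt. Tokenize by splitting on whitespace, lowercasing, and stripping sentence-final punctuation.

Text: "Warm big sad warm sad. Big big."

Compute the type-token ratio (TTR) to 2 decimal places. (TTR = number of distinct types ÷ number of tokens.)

0.43

N = 7 tokens, V = 3 types.
TTR = V / N = 3 / 7 = 0.43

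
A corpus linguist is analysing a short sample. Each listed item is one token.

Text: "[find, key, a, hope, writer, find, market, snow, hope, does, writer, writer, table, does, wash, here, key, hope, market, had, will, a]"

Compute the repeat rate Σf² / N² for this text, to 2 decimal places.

Frequencies: hope:3, writer:3, find:2, key:2, a:2, market:2, does:2, snow:1, table:1, wash:1, here:1, had:1, will:1
Σf² = 44; N² = 484
Repeat rate = 44 / 484 = 0.09

0.09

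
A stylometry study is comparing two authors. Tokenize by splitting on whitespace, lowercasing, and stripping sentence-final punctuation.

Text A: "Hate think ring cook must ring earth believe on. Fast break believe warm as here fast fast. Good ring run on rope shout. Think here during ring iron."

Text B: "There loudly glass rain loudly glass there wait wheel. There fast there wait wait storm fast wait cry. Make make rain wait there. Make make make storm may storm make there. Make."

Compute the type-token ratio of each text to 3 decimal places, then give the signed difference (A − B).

TTR(A) = 19/28 = 0.679
TTR(B) = 11/32 = 0.344
Difference = 0.679 − 0.344 = 0.335

0.335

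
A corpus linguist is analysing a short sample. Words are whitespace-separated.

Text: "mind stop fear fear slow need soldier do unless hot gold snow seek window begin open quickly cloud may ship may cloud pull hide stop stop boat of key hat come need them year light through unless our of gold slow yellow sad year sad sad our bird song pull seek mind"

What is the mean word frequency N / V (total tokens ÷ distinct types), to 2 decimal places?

1.49

N = 52 tokens, V = 35 types.
Mean frequency = N / V = 52 / 35 = 1.49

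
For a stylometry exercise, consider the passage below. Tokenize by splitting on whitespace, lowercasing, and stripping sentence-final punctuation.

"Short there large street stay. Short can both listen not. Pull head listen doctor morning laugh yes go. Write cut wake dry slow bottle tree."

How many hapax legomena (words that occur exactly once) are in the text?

Frequencies: short:2, listen:2, there:1, large:1, street:1, stay:1, can:1, both:1, not:1, pull:1, head:1, doctor:1, morning:1, laugh:1, yes:1, go:1, write:1, cut:1, wake:1, dry:1, … (3 more, each freq 1)
Hapax (freq=1): both, bottle, can, cut, doctor, dry, go, head, large, laugh, morning, not, pull, slow, stay, street, there, tree, wake, write, yes

21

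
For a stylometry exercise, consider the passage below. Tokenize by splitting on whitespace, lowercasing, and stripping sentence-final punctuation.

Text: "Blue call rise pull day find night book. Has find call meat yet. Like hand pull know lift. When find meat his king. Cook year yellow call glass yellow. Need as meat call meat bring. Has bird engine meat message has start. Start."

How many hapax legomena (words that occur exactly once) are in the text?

Frequencies: meat:5, call:4, find:3, has:3, pull:2, yellow:2, start:2, blue:1, rise:1, day:1, night:1, book:1, yet:1, like:1, hand:1, know:1, lift:1, when:1, his:1, king:1, … (9 more, each freq 1)
Hapax (freq=1): as, bird, blue, book, bring, cook, day, engine, glass, hand, his, king, know, lift, like, message, need, night, rise, when, year, yet

22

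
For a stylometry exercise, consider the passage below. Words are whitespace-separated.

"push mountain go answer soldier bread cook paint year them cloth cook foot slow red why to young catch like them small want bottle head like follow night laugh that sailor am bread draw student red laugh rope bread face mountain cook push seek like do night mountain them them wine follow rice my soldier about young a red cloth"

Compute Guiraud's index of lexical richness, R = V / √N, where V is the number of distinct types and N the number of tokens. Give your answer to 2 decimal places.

N = 60, V = 40.
√N = 7.745967
R = 40 / 7.745967 = 5.16

5.16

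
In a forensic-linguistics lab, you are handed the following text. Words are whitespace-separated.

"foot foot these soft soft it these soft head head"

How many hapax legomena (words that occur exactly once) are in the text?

1

Frequencies: soft:3, foot:2, these:2, head:2, it:1
Hapax (freq=1): it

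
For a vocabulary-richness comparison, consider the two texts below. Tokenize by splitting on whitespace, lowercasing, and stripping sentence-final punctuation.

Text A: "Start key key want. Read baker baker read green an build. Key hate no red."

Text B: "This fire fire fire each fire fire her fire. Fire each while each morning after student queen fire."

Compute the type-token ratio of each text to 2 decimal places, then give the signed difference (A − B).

0.23

TTR(A) = 11/15 = 0.73
TTR(B) = 9/18 = 0.50
Difference = 0.73 − 0.50 = 0.23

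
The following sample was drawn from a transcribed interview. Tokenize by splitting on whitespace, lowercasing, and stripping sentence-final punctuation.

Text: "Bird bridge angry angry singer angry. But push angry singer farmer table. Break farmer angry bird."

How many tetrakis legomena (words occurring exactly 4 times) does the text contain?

Frequencies: angry:5, bird:2, singer:2, farmer:2, bridge:1, but:1, push:1, table:1, break:1
Words with frequency 4: (none)

0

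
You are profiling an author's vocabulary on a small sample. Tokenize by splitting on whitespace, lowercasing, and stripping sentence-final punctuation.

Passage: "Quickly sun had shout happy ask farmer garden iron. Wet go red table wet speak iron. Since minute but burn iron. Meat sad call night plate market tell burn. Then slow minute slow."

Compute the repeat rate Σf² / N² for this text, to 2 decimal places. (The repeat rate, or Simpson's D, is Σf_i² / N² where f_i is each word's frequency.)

Frequencies: iron:3, wet:2, minute:2, burn:2, slow:2, quickly:1, sun:1, had:1, shout:1, happy:1, ask:1, farmer:1, garden:1, go:1, red:1, table:1, speak:1, since:1, but:1, meat:1, … (7 more, each freq 1)
Σf² = 47; N² = 1089
Repeat rate = 47 / 1089 = 0.04

0.04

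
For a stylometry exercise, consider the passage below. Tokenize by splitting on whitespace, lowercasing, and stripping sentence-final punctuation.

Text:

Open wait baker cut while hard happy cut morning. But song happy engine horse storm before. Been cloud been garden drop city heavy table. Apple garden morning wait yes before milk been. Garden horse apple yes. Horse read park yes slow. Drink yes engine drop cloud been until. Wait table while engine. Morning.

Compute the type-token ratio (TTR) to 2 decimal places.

0.55

N = 53 tokens, V = 29 types.
TTR = V / N = 29 / 53 = 0.55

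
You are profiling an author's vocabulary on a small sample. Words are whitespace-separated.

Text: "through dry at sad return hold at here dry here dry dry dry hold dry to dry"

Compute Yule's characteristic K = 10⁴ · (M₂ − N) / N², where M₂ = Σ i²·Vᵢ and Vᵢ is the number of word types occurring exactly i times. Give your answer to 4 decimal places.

1660.8997

Frequencies: dry:7, at:2, hold:2, here:2, through:1, sad:1, return:1, to:1
N = 17. Frequency spectrum: V_1=4, V_2=3, V_7=1
M₂ = 1²·4 + 2²·3 + 7²·1 = 65
K = 10000 × (65 − 17) / 17² = 1660.8997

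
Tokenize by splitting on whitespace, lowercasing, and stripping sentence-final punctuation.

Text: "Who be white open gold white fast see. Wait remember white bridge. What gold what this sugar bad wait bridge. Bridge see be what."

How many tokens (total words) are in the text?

Tokens: who, be, white, open, gold, white, fast, see, wait, remember, white, bridge, what, gold, what, this, sugar, bad, wait, bridge, bridge, see, be, what
N = 24

24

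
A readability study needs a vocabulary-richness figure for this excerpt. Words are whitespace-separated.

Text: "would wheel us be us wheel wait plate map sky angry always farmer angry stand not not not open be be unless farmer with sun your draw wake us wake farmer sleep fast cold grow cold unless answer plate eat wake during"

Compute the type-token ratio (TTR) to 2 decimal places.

0.64

N = 42 tokens, V = 27 types.
TTR = V / N = 27 / 42 = 0.64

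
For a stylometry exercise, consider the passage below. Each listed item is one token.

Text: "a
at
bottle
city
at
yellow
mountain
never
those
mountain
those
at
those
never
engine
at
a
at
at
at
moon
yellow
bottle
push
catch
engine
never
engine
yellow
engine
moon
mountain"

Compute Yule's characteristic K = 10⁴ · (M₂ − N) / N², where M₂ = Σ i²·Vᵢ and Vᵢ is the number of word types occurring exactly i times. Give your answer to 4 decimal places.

Frequencies: at:7, engine:4, yellow:3, mountain:3, never:3, those:3, a:2, bottle:2, moon:2, city:1, push:1, catch:1
N = 32. Frequency spectrum: V_1=3, V_2=3, V_3=4, V_4=1, V_7=1
M₂ = 1²·3 + 2²·3 + 3²·4 + 4²·1 + 7²·1 = 116
K = 10000 × (116 − 32) / 32² = 820.3125

820.3125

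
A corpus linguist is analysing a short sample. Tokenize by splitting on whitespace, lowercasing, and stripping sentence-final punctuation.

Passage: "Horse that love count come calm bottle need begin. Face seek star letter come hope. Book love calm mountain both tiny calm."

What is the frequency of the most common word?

3

Frequencies: calm:3, love:2, come:2, horse:1, that:1, count:1, bottle:1, need:1, begin:1, face:1, seek:1, star:1, letter:1, hope:1, book:1, mountain:1, both:1, tiny:1
Most common: 'calm' with frequency 3.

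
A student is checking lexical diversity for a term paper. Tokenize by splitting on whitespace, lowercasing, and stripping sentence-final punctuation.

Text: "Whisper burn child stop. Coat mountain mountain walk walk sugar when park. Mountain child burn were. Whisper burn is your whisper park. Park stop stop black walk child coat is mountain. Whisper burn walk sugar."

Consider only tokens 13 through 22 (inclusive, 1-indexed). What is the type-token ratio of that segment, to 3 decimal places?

Segment tokens 13–22: mountain, child, burn, were, whisper, burn, is, your, whisper, park
Segment N = 10, segment V = 8.
TTR = 8 / 10 = 0.800

0.800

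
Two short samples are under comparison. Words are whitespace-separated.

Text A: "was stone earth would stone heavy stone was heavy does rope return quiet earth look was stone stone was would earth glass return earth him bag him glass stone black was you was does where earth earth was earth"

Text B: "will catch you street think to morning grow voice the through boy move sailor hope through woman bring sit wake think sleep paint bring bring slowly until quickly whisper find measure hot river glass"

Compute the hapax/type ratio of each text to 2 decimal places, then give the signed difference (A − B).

-0.46

A: hapax=7, V=16, ratio=0.44
B: hapax=27, V=30, ratio=0.90
Difference = 0.44 − 0.90 = -0.46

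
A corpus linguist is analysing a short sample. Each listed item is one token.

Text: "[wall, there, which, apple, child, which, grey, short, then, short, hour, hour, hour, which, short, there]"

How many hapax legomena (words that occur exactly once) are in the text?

Frequencies: which:3, short:3, hour:3, there:2, wall:1, apple:1, child:1, grey:1, then:1
Hapax (freq=1): apple, child, grey, then, wall

5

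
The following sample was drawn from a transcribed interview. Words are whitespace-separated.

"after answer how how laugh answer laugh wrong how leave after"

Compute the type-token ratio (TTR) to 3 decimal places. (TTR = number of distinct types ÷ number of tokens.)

N = 11 tokens, V = 6 types.
TTR = V / N = 6 / 11 = 0.545

0.545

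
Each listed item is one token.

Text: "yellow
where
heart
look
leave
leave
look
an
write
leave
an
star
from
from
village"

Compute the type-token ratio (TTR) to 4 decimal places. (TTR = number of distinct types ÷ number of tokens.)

0.6667

N = 15 tokens, V = 10 types.
TTR = V / N = 10 / 15 = 0.6667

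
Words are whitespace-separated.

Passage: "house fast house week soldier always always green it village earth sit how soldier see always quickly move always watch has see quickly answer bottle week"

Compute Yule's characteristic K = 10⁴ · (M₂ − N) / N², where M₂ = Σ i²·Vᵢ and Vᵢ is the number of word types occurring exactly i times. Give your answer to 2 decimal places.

Frequencies: always:4, house:2, week:2, soldier:2, see:2, quickly:2, fast:1, green:1, it:1, village:1, earth:1, sit:1, how:1, move:1, watch:1, has:1, answer:1, bottle:1
N = 26. Frequency spectrum: V_1=12, V_2=5, V_4=1
M₂ = 1²·12 + 2²·5 + 4²·1 = 48
K = 10000 × (48 − 26) / 26² = 325.44

325.44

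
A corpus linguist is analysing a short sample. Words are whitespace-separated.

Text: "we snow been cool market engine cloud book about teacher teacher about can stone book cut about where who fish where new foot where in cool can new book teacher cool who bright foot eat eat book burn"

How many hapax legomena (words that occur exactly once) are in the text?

12

Frequencies: book:4, cool:3, about:3, teacher:3, where:3, can:2, who:2, new:2, foot:2, eat:2, we:1, snow:1, been:1, market:1, engine:1, cloud:1, stone:1, cut:1, fish:1, in:1, … (2 more, each freq 1)
Hapax (freq=1): been, bright, burn, cloud, cut, engine, fish, in, market, snow, stone, we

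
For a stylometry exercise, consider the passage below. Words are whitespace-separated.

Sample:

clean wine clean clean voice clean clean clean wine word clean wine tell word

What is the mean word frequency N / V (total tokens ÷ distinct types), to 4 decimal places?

N = 14 tokens, V = 5 types.
Mean frequency = N / V = 14 / 5 = 2.8000

2.8000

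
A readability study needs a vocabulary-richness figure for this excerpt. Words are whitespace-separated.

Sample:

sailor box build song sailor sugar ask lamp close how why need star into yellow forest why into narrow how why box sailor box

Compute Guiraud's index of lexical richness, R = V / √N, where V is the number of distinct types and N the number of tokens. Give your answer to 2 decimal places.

3.27

N = 24, V = 16.
√N = 4.898979
R = 16 / 4.898979 = 3.27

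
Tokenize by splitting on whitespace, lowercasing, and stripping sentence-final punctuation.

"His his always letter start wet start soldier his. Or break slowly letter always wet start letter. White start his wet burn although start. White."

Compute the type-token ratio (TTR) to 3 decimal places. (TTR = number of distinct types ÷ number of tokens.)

N = 25 tokens, V = 12 types.
TTR = V / N = 12 / 25 = 0.480

0.480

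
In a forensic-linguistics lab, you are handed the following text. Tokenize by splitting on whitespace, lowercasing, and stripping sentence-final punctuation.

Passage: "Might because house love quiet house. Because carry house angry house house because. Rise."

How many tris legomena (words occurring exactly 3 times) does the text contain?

1

Frequencies: house:5, because:3, might:1, love:1, quiet:1, carry:1, angry:1, rise:1
Words with frequency 3: because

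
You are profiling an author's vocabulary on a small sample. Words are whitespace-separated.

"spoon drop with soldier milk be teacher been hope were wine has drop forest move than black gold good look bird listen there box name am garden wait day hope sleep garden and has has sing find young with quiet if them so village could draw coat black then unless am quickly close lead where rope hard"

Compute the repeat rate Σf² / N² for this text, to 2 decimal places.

Frequencies: has:3, drop:2, with:2, hope:2, black:2, am:2, garden:2, spoon:1, soldier:1, milk:1, be:1, teacher:1, been:1, were:1, wine:1, forest:1, move:1, than:1, gold:1, good:1, … (29 more, each freq 1)
Σf² = 75; N² = 3249
Repeat rate = 75 / 3249 = 0.02

0.02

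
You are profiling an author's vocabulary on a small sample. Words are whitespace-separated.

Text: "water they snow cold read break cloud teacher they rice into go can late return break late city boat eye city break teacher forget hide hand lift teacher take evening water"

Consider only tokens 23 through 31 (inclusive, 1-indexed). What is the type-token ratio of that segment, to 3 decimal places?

Segment tokens 23–31: teacher, forget, hide, hand, lift, teacher, take, evening, water
Segment N = 9, segment V = 8.
TTR = 8 / 9 = 0.889

0.889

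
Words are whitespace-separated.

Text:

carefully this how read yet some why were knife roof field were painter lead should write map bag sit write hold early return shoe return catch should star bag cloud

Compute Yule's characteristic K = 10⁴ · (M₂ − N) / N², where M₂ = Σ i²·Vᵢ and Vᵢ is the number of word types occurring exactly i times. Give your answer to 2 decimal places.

Frequencies: were:2, should:2, write:2, bag:2, return:2, carefully:1, this:1, how:1, read:1, yet:1, some:1, why:1, knife:1, roof:1, field:1, painter:1, lead:1, map:1, sit:1, hold:1, … (5 more, each freq 1)
N = 30. Frequency spectrum: V_1=20, V_2=5
M₂ = 1²·20 + 2²·5 = 40
K = 10000 × (40 − 30) / 30² = 111.11

111.11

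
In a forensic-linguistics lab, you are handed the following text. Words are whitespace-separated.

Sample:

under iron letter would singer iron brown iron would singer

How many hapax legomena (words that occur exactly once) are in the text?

3

Frequencies: iron:3, would:2, singer:2, under:1, letter:1, brown:1
Hapax (freq=1): brown, letter, under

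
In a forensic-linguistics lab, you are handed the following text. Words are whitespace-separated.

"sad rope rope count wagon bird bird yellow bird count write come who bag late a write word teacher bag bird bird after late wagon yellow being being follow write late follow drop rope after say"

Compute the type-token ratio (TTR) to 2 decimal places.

0.53

N = 36 tokens, V = 19 types.
TTR = V / N = 19 / 36 = 0.53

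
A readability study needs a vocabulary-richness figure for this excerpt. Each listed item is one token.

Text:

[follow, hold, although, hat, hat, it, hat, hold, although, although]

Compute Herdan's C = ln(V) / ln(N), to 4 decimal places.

0.6990

N = 10, V = 5.
ln(V) = 1.609438, ln(N) = 2.302585
C = 1.609438 / 2.302585 = 0.6990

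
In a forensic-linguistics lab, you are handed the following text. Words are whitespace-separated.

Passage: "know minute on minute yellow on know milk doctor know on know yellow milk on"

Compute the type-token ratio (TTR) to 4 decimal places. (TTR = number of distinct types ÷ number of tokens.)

0.4000

N = 15 tokens, V = 6 types.
TTR = V / N = 6 / 15 = 0.4000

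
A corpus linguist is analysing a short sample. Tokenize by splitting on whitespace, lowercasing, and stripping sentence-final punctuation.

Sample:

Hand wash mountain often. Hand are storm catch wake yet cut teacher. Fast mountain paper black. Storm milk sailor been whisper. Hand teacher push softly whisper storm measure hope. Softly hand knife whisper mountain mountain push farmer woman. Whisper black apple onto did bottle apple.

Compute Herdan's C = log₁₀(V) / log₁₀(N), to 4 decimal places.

N = 45, V = 29.
log₁₀(V) = 1.462398, log₁₀(N) = 1.653213
C = 1.462398 / 1.653213 = 0.8846

0.8846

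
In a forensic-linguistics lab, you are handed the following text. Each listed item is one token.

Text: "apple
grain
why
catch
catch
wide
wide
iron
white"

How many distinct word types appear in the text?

7

Distinct types: {apple, catch, grain, iron, white, why, wide}
V = 7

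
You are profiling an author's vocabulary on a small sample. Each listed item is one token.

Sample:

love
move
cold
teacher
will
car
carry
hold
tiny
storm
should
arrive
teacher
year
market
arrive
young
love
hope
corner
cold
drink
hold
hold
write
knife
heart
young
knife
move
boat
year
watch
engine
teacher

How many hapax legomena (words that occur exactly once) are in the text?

15

Frequencies: teacher:3, hold:3, love:2, move:2, cold:2, arrive:2, year:2, young:2, knife:2, will:1, car:1, carry:1, tiny:1, storm:1, should:1, market:1, hope:1, corner:1, drink:1, write:1, … (4 more, each freq 1)
Hapax (freq=1): boat, car, carry, corner, drink, engine, heart, hope, market, should, storm, tiny, watch, will, write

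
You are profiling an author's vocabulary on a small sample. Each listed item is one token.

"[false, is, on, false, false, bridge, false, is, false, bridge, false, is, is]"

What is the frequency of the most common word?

6

Frequencies: false:6, is:4, bridge:2, on:1
Most common: 'false' with frequency 6.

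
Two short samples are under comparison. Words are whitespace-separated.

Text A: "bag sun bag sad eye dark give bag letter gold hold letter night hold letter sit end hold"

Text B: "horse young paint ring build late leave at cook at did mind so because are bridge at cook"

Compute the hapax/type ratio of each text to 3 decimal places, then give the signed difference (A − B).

A: hapax=9, V=12, ratio=0.750
B: hapax=13, V=15, ratio=0.867
Difference = 0.750 − 0.867 = -0.117

-0.117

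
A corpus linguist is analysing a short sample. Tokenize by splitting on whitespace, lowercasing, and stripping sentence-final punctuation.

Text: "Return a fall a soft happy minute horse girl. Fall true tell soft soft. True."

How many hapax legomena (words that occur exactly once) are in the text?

Frequencies: soft:3, a:2, fall:2, true:2, return:1, happy:1, minute:1, horse:1, girl:1, tell:1
Hapax (freq=1): girl, happy, horse, minute, return, tell

6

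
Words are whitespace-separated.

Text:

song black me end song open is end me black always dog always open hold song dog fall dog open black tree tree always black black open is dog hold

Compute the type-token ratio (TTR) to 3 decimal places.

0.367

N = 30 tokens, V = 11 types.
TTR = V / N = 11 / 30 = 0.367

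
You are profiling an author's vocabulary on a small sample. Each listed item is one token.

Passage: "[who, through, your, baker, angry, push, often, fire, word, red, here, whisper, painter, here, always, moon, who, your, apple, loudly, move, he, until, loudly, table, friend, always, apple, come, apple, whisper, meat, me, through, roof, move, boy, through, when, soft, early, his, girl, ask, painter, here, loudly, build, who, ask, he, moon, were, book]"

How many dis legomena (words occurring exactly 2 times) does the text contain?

8

Frequencies: who:3, through:3, here:3, apple:3, loudly:3, your:2, whisper:2, painter:2, always:2, moon:2, move:2, he:2, ask:2, baker:1, angry:1, push:1, often:1, fire:1, word:1, red:1, … (16 more, each freq 1)
Words with frequency 2: always, ask, he, moon, move, painter, whisper, your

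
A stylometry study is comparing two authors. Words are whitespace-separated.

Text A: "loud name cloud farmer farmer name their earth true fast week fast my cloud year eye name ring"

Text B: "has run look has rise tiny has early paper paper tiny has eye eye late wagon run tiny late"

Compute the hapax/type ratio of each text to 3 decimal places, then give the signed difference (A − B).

A: hapax=9, V=13, ratio=0.692
B: hapax=4, V=10, ratio=0.400
Difference = 0.692 − 0.400 = 0.292

0.292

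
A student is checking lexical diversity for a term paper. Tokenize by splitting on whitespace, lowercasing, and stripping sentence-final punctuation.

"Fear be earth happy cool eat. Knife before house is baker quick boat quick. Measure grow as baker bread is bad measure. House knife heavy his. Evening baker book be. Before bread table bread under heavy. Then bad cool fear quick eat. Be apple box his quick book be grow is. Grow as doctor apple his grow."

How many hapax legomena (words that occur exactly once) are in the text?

Frequencies: be:4, quick:4, grow:4, is:3, baker:3, bread:3, his:3, fear:2, cool:2, eat:2, knife:2, before:2, house:2, measure:2, as:2, bad:2, heavy:2, book:2, apple:2, earth:1, … (8 more, each freq 1)
Hapax (freq=1): boat, box, doctor, earth, evening, happy, table, then, under

9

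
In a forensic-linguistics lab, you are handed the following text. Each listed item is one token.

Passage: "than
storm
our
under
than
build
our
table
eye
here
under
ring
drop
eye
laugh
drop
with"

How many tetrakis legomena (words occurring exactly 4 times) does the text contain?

Frequencies: than:2, our:2, under:2, eye:2, drop:2, storm:1, build:1, table:1, here:1, ring:1, laugh:1, with:1
Words with frequency 4: (none)

0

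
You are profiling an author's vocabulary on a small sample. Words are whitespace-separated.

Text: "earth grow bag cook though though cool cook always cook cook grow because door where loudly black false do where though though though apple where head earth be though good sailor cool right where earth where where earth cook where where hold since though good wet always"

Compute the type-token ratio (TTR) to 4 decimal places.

0.4894

N = 47 tokens, V = 23 types.
TTR = V / N = 23 / 47 = 0.4894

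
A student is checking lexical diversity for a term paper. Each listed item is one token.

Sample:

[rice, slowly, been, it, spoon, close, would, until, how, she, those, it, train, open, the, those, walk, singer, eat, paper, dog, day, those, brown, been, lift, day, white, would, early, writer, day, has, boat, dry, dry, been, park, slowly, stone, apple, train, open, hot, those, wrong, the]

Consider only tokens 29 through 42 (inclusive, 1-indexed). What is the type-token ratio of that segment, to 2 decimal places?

0.93

Segment tokens 29–42: would, early, writer, day, has, boat, dry, dry, been, park, slowly, stone, apple, train
Segment N = 14, segment V = 13.
TTR = 13 / 14 = 0.93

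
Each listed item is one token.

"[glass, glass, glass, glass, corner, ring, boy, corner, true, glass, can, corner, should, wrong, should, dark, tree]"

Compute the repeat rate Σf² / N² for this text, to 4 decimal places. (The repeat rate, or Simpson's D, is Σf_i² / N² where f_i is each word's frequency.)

Frequencies: glass:5, corner:3, should:2, ring:1, boy:1, true:1, can:1, wrong:1, dark:1, tree:1
Σf² = 45; N² = 289
Repeat rate = 45 / 289 = 0.1557

0.1557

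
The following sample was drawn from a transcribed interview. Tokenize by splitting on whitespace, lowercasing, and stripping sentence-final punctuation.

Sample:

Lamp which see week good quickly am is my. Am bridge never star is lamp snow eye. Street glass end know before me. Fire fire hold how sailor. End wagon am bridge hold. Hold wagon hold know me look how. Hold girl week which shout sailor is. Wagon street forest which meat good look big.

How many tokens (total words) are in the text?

55

Tokens: lamp, which, see, week, good, quickly, am, is, my, am, bridge, never, star, is, lamp, snow, eye, street, glass, end, know, before, me, fire, fire, hold, how, sailor, end, wagon, am, bridge, hold, hold, wagon, hold, know, me, look, how, hold, girl, week, which, shout, sailor, is, wagon, street, forest, which, meat, good, look, big
N = 55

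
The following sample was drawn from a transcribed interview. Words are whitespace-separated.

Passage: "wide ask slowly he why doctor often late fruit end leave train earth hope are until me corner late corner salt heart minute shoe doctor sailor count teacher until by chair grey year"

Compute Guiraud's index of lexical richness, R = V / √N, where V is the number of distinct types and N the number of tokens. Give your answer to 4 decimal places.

5.0483

N = 33, V = 29.
√N = 5.744563
R = 29 / 5.744563 = 5.0483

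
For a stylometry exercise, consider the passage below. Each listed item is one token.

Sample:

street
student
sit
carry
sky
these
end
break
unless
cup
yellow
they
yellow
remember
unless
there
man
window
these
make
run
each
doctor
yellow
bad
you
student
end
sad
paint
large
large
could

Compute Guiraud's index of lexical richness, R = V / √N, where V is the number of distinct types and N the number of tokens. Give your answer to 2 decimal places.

4.53

N = 33, V = 26.
√N = 5.744563
R = 26 / 5.744563 = 4.53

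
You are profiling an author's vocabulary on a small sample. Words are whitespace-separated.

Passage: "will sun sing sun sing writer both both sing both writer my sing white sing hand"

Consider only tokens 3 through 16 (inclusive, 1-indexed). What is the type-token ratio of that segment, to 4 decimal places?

0.5000

Segment tokens 3–16: sing, sun, sing, writer, both, both, sing, both, writer, my, sing, white, sing, hand
Segment N = 14, segment V = 7.
TTR = 7 / 14 = 0.5000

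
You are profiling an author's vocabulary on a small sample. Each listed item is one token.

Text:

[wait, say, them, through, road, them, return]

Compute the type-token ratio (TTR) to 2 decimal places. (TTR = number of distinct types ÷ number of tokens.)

0.86

N = 7 tokens, V = 6 types.
TTR = V / N = 6 / 7 = 0.86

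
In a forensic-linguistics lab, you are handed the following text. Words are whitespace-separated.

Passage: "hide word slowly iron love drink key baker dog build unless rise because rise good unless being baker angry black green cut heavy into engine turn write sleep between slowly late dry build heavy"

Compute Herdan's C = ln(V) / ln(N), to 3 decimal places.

N = 34, V = 28.
ln(V) = 3.332205, ln(N) = 3.526361
C = 3.332205 / 3.526361 = 0.945

0.945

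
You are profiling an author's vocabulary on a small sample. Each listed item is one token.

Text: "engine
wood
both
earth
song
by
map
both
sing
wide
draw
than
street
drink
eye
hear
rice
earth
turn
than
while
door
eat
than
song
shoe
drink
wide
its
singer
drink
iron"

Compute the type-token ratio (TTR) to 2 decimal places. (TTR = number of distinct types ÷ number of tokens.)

N = 32 tokens, V = 24 types.
TTR = V / N = 24 / 32 = 0.75

0.75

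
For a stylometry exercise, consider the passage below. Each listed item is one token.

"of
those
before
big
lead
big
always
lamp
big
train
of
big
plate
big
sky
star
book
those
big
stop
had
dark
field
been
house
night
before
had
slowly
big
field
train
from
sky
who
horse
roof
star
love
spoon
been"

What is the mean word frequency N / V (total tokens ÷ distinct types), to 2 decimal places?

N = 41 tokens, V = 26 types.
Mean frequency = N / V = 41 / 26 = 1.58

1.58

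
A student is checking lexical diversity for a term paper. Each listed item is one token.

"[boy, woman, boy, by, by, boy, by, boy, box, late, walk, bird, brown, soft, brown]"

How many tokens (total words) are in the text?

15

Tokens: boy, woman, boy, by, by, boy, by, boy, box, late, walk, bird, brown, soft, brown
N = 15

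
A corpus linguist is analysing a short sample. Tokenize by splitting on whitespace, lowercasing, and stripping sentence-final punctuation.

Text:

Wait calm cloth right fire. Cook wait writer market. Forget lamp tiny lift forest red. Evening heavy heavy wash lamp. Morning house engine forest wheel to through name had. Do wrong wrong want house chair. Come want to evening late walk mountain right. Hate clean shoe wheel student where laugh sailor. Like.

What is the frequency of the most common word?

2

Frequencies: wait:2, right:2, lamp:2, forest:2, evening:2, heavy:2, house:2, wheel:2, to:2, wrong:2, want:2, calm:1, cloth:1, fire:1, cook:1, writer:1, market:1, forget:1, tiny:1, lift:1, … (21 more, each freq 1)
Most common: 'wait' with frequency 2.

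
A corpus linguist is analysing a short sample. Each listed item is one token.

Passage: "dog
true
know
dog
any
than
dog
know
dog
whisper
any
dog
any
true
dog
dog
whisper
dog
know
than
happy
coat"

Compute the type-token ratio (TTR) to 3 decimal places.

N = 22 tokens, V = 8 types.
TTR = V / N = 8 / 22 = 0.364

0.364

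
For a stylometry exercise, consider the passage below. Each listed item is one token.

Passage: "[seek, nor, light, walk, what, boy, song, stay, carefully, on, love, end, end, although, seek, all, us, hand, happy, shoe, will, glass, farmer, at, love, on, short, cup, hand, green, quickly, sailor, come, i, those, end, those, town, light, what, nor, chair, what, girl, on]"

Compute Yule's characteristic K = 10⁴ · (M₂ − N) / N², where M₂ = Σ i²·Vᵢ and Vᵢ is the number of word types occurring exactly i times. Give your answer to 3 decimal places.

148.148

Frequencies: what:3, on:3, end:3, seek:2, nor:2, light:2, love:2, hand:2, those:2, walk:1, boy:1, song:1, stay:1, carefully:1, although:1, all:1, us:1, happy:1, shoe:1, will:1, … (13 more, each freq 1)
N = 45. Frequency spectrum: V_1=24, V_2=6, V_3=3
M₂ = 1²·24 + 2²·6 + 3²·3 = 75
K = 10000 × (75 − 45) / 45² = 148.148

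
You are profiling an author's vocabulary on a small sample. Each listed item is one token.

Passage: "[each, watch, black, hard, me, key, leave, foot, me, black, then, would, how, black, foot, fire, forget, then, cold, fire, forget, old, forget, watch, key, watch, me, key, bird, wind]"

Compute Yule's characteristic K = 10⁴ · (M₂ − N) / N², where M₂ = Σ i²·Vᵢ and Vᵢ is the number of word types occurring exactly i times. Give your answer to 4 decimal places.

Frequencies: watch:3, black:3, me:3, key:3, forget:3, foot:2, then:2, fire:2, each:1, hard:1, leave:1, would:1, how:1, cold:1, old:1, bird:1, wind:1
N = 30. Frequency spectrum: V_1=9, V_2=3, V_3=5
M₂ = 1²·9 + 2²·3 + 3²·5 = 66
K = 10000 × (66 − 30) / 30² = 400.0000

400.0000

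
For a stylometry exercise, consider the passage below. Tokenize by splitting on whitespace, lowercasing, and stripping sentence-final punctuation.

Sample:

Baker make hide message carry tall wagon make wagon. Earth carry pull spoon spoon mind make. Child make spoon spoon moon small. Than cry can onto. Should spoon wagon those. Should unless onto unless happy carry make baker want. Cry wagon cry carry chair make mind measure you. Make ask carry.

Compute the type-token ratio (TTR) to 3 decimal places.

N = 51 tokens, V = 27 types.
TTR = V / N = 27 / 51 = 0.529

0.529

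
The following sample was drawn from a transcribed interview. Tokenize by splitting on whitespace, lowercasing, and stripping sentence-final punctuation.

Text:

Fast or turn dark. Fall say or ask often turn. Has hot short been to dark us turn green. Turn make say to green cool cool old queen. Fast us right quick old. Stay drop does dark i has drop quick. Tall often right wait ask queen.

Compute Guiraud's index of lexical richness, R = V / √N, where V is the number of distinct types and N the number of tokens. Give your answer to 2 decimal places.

3.94

N = 47, V = 27.
√N = 6.855655
R = 27 / 6.855655 = 3.94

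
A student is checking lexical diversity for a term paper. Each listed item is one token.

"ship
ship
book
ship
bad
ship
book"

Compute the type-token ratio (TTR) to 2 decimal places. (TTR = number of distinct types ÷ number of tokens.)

0.43

N = 7 tokens, V = 3 types.
TTR = V / N = 3 / 7 = 0.43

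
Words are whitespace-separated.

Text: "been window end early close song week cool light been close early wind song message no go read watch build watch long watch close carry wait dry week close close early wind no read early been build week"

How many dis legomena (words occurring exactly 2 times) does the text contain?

Frequencies: close:5, early:4, been:3, week:3, watch:3, song:2, wind:2, no:2, read:2, build:2, window:1, end:1, cool:1, light:1, message:1, go:1, long:1, carry:1, wait:1, dry:1
Words with frequency 2: build, no, read, song, wind

5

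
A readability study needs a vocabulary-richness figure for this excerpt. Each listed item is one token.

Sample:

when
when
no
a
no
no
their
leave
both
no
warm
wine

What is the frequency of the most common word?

4

Frequencies: no:4, when:2, a:1, their:1, leave:1, both:1, warm:1, wine:1
Most common: 'no' with frequency 4.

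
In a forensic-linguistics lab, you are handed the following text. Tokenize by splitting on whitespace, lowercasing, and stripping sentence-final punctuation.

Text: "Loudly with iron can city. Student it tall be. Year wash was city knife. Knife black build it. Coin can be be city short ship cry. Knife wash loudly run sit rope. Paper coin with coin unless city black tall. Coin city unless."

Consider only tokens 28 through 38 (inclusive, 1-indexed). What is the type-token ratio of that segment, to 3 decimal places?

Segment tokens 28–38: wash, loudly, run, sit, rope, paper, coin, with, coin, unless, city
Segment N = 11, segment V = 10.
TTR = 10 / 11 = 0.909

0.909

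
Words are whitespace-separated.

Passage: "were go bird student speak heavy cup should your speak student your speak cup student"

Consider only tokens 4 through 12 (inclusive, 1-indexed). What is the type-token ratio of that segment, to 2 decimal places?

0.67

Segment tokens 4–12: student, speak, heavy, cup, should, your, speak, student, your
Segment N = 9, segment V = 6.
TTR = 6 / 9 = 0.67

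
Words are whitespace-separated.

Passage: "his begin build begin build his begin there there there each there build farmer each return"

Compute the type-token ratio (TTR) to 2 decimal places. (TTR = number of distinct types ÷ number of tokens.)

N = 16 tokens, V = 7 types.
TTR = V / N = 7 / 16 = 0.44

0.44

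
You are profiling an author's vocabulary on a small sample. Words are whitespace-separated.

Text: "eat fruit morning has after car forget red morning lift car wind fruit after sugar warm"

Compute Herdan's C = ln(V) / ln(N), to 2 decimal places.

0.90

N = 16, V = 12.
ln(V) = 2.484907, ln(N) = 2.772589
C = 2.484907 / 2.772589 = 0.90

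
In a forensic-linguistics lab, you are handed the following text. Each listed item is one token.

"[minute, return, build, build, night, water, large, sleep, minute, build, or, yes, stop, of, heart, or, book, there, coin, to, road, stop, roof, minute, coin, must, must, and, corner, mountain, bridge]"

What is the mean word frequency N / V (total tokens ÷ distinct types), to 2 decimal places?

1.35

N = 31 tokens, V = 23 types.
Mean frequency = N / V = 31 / 23 = 1.35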